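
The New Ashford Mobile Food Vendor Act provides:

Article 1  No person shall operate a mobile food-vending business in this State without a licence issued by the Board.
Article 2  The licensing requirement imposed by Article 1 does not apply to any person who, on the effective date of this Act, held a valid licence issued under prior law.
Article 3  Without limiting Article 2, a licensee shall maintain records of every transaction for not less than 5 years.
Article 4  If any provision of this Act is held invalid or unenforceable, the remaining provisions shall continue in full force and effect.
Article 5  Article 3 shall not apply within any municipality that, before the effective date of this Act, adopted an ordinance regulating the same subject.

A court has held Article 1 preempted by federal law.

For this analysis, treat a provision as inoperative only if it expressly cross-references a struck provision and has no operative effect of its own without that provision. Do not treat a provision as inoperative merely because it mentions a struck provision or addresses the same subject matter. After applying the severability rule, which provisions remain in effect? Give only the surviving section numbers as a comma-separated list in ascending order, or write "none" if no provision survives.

3, 4, 5

Article 1 is struck. Article 2 operates only by reference to Article 1, so it falls with Article 1. Article 3 mentions Article 2 but its own obligation stands independently of Article 2, so Article 3 is not affected. Under the severability clause in Article 4, the remaining provisions continue in force. The provisions still in force are Article 3, Article 4, and Article 5.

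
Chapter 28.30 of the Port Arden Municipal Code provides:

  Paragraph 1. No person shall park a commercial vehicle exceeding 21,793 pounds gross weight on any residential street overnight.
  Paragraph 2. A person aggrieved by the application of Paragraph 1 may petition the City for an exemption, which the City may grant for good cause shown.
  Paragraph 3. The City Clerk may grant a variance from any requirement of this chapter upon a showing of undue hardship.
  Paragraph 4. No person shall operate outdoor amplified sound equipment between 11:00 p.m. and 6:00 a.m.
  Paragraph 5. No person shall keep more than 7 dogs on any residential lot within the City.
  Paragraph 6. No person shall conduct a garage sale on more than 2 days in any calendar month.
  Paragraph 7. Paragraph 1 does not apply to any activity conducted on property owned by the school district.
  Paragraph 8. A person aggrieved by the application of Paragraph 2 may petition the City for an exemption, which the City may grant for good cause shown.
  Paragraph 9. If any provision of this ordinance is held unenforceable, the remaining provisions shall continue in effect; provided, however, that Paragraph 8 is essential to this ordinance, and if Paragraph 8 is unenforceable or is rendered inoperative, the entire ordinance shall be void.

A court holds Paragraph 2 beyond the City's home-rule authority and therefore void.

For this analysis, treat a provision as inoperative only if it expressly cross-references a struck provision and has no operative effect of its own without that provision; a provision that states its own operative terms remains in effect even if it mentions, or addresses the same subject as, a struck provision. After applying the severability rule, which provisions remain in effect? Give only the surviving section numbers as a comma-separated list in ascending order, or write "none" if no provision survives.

none

Paragraph 2 is struck. The only function of Paragraph 8 is the exemption procedure for Paragraph 2, so it cannot stand once Paragraph 2 is removed. Paragraph 9 makes Paragraph 8 an essential term, and Paragraph 8 has been rendered inoperative by the cascade; under Paragraph 9, the entire ordinance is therefore void. No provision of the ordinance survives.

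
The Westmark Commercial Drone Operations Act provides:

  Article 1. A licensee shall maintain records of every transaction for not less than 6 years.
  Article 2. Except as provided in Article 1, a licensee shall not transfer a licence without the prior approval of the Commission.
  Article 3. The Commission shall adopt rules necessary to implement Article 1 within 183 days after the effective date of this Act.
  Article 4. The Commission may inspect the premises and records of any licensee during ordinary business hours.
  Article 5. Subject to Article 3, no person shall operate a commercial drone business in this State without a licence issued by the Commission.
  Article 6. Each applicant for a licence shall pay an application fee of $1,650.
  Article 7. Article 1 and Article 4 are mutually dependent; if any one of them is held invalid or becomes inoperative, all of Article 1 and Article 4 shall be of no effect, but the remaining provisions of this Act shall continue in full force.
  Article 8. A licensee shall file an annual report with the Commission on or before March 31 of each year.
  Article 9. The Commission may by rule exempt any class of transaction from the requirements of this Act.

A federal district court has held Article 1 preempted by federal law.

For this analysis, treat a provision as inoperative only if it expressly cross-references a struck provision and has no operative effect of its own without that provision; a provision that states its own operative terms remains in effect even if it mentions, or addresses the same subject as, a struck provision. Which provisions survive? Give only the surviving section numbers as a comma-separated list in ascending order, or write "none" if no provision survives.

Article 1 is struck. Article 3 operates only by reference to Article 1, so it falls with Article 1. Article 5 mentions Article 3 but its own obligation stands independently of Article 3, so Article 5 is not affected. Article 2 mentions Article 1 but its own obligation stands independently of Article 1, so Article 2 is not affected. Article 7 declares Article 1 and Article 4 mutually dependent; since one of them has fallen, all of them are of no effect. That brings down Article 4 as well. The remainder continues in force under Article 7. Article 2, Article 5, Article 6, Article 7, Article 8, and Article 9 remain in effect.

2, 5, 6, 7, 8, 9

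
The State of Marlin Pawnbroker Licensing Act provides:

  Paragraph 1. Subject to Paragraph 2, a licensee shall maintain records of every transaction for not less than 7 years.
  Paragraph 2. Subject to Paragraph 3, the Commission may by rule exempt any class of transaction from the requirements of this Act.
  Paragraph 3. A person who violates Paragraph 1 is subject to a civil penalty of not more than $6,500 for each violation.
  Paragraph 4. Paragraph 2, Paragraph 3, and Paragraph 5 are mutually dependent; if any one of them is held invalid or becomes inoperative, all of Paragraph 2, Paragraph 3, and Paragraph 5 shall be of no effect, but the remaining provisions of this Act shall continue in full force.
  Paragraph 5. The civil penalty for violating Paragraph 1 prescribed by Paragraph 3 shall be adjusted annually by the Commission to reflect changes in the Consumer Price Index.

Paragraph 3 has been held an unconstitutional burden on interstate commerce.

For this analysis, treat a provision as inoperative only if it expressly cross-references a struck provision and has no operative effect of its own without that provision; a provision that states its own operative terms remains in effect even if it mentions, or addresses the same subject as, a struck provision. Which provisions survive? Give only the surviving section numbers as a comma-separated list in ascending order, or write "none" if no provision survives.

Paragraph 3 is struck. Paragraph 5 does nothing except set the indexation of the civil penalty for violating Paragraph 1 by reference to Paragraph 3; with Paragraph 3 gone it has no independent effect and is inoperative. Although Paragraph 1 refers to Paragraph 2, its operative terms do not depend on Paragraph 2, so it remains in effect. Paragraph 4 declares Paragraph 2, Paragraph 3, and Paragraph 5 mutually dependent; since one of them has fallen, all of them are of no effect. That brings down Paragraph 2 as well. The remainder continues in force under Paragraph 4. That leaves Paragraph 1 and Paragraph 4 in effect.

1, 4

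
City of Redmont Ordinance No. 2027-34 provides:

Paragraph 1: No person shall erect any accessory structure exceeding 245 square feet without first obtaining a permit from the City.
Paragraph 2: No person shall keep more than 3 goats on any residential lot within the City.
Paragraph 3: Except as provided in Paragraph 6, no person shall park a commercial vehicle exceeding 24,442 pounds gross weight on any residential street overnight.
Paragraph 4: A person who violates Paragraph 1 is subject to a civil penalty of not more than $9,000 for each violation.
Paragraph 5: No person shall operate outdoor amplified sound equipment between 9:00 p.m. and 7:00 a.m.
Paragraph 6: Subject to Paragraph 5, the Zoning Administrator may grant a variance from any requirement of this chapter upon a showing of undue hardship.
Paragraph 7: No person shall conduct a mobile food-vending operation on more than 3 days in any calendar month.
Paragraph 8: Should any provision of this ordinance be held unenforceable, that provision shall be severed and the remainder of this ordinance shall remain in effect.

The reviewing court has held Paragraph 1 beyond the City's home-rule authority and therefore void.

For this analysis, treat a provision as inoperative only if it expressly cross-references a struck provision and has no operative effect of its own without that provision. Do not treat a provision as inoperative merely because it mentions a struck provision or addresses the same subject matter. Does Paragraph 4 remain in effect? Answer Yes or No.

Paragraph 1 is struck. Paragraph 4 merely fixes the civil penalty for violating Paragraph 1; with Paragraph 1 gone it has nothing to operate on and falls away. Under the severability clause in Paragraph 8, the remaining provisions continue in force. That leaves Paragraph 2, Paragraph 3, Paragraph 5, Paragraph 6, Paragraph 7, and Paragraph 8 in effect. Paragraph 4 is among the inoperative provisions, so the answer is no.

No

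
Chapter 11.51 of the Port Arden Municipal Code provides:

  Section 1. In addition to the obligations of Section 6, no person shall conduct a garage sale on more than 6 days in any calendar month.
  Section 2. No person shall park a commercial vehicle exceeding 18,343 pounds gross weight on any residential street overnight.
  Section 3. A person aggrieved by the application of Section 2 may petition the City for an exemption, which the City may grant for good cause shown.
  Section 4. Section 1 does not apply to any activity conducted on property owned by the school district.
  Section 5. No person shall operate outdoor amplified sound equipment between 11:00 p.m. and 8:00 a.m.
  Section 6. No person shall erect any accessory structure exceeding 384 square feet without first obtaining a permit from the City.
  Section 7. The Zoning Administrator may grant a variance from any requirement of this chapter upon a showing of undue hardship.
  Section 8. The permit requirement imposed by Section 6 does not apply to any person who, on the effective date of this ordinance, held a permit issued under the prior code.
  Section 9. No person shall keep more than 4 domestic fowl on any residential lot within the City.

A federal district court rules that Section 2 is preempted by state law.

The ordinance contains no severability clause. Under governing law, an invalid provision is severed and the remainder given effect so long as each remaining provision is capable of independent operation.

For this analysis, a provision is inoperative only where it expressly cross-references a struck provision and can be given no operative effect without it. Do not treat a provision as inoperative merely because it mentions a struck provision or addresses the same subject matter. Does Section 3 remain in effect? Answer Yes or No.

No

Section 2 is struck. Section 3 merely fixes the exemption procedure for Section 2; with Section 2 gone it has nothing to operate on and falls away. Under the stated default rule, only provisions that cannot operate independently fall away; the rest are enforced. The provisions still in force are Section 1, Section 4, Section 5, Section 6, Section 7, Section 8, and Section 9. Section 3 is among the inoperative provisions, so the answer is no.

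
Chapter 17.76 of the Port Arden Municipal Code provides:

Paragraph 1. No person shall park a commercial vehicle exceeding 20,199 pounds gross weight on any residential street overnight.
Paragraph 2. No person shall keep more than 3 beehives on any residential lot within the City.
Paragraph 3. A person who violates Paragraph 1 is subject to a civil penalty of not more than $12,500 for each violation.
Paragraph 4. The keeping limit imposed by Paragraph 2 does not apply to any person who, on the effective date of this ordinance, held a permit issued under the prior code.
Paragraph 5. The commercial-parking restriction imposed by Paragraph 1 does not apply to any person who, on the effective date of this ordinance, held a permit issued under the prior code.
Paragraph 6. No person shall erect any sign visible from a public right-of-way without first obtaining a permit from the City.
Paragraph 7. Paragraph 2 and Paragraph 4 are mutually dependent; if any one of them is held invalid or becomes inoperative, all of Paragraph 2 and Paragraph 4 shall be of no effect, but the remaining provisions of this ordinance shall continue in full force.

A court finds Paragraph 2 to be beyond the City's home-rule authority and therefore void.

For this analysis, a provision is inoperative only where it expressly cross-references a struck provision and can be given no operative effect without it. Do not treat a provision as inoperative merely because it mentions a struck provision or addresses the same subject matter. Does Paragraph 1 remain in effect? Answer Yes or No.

Yes

Paragraph 2 is struck. Paragraph 4 merely fixes the grandfather exemption from Paragraph 2; with Paragraph 2 gone it has nothing to operate on and falls away. Paragraph 7 declares Paragraph 2 and Paragraph 4 mutually dependent; since one of them has fallen, all of them are of no effect. The remainder continues in force under Paragraph 7. That leaves Paragraph 1, Paragraph 3, Paragraph 5, Paragraph 6, and Paragraph 7 in effect. Paragraph 1 is among the surviving provisions, so the answer is yes.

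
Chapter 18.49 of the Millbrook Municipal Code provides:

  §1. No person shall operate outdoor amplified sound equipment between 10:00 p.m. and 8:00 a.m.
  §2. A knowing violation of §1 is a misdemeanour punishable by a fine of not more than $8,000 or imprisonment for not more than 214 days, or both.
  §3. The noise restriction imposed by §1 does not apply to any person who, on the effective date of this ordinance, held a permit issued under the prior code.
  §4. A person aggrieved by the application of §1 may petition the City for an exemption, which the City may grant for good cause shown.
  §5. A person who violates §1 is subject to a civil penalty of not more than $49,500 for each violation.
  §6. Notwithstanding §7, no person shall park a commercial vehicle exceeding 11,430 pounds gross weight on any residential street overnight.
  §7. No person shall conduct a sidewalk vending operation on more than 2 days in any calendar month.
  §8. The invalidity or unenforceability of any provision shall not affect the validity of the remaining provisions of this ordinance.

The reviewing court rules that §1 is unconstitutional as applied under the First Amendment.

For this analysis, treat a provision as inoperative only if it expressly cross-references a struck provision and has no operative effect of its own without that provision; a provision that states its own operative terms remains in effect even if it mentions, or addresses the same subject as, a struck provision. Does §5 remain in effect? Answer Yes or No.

No

§1 is struck. §2 has no operative effect of its own apart from §1 and is therefore inoperative. §3 has no operative effect of its own apart from §1 and is therefore inoperative. §4 operates only by reference to §1, so it falls with §1. §5 has no operative effect of its own apart from §1 and is therefore inoperative. Under the severability clause in §8, the remaining provisions continue in force. The provisions still in force are §6, §7, and §8. §5 is among the inoperative provisions, so the answer is no.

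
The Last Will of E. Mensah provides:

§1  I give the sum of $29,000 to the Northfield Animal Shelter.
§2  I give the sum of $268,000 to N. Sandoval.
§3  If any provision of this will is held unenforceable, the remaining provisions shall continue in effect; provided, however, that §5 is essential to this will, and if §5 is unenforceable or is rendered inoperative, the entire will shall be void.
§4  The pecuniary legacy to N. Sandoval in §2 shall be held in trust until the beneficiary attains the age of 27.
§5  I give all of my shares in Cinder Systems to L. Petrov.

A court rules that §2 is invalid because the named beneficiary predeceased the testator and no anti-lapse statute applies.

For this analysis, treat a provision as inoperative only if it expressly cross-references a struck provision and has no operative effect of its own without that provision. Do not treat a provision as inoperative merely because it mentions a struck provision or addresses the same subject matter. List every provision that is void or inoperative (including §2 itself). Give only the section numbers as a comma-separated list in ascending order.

2, 4

§2 is struck. The only function of §4 is the trust for §2, so it cannot stand once §2 is removed. §3 makes §5 an essential term, but §5 is unaffected, so the severability proviso in §3 preserves the remaining provisions. §1, §3, and §5 remain in effect.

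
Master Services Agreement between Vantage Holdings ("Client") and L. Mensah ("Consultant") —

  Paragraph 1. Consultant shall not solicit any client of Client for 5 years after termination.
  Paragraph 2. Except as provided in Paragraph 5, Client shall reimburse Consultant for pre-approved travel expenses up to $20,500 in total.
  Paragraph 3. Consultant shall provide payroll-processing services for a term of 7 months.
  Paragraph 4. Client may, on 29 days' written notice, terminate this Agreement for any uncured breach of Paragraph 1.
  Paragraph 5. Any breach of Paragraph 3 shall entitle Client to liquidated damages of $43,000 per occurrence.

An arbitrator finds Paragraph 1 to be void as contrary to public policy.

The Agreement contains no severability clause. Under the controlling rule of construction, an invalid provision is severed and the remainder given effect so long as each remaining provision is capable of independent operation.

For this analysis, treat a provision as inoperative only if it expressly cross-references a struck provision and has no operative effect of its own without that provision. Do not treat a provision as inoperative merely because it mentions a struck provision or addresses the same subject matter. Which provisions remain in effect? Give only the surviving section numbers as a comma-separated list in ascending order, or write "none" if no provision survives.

Paragraph 1 is struck. Paragraph 4 operates only by reference to Paragraph 1, so it falls with Paragraph 1. With no severability clause, the stated default rule severs what cannot stand and enforces each remaining provision that can operate on its own. The provisions still in force are Paragraph 2, Paragraph 3, and Paragraph 5.

2, 3, 5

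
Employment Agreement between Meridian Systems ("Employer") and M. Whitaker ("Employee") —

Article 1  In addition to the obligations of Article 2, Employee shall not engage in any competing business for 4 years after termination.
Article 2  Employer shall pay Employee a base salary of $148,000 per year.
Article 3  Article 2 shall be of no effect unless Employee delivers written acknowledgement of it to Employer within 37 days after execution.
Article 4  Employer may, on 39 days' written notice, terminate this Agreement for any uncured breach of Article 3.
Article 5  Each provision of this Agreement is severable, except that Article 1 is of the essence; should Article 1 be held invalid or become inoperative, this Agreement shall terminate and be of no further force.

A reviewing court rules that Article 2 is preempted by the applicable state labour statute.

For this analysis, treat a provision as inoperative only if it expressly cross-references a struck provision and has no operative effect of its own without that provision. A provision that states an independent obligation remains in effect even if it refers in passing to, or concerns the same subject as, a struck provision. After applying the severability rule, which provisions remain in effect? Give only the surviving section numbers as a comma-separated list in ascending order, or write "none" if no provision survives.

1, 5

Article 2 is struck. The only function of Article 3 is the acknowledgement condition for Article 2, so it cannot stand once Article 2 is removed. The only function of Article 4 is the termination right for breach of Article 3, so it cannot stand once Article 3 is removed. Although Article 1 refers to Article 2, its operative terms do not depend on Article 2, so it remains in effect. Article 5 makes Article 1 an essential term, but Article 1 is unaffected, so the severability proviso in Article 5 preserves the remaining provisions. Article 1 and Article 5 remain in effect.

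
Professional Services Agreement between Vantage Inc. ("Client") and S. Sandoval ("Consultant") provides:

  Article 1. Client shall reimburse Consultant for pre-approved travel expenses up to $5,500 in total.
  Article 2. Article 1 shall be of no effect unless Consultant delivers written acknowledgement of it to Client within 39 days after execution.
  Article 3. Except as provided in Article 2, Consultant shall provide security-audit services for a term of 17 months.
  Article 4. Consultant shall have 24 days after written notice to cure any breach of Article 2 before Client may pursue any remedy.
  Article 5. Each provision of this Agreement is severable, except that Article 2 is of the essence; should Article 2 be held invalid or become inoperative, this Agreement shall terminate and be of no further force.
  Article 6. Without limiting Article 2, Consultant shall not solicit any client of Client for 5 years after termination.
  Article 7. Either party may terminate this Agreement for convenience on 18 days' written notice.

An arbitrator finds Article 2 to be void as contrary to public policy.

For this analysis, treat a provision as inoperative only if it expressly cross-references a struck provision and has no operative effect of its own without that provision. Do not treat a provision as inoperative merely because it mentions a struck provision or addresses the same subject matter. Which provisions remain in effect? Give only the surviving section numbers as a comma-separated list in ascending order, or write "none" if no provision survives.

Article 2 is struck. The only function of Article 4 is the cure period for breach of Article 2, so it cannot stand once Article 2 is removed. Article 5 makes Article 2 an essential term, and Article 2 is the provision held invalid; under Article 5, the entire Agreement is therefore void. No provision of the Agreement survives.

none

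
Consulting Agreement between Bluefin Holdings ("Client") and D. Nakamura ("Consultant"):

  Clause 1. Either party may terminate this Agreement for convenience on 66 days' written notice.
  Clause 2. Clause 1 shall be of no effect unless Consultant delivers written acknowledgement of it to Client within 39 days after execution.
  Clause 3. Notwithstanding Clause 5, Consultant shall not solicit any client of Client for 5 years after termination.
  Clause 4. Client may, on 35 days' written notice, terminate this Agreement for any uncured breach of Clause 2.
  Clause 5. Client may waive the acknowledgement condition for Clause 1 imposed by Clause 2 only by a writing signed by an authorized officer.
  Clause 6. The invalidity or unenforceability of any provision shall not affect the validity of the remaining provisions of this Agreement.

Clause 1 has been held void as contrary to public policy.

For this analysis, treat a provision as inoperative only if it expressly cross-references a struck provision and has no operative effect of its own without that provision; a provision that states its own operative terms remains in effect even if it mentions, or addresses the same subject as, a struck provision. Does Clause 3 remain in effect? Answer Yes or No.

Clause 1 is struck. Clause 2 has no operative effect of its own apart from Clause 1 and is therefore inoperative. Clause 4 has no operative effect of its own apart from Clause 2 and is therefore inoperative. The only function of Clause 5 is the waiver condition for Clause 2, so it cannot stand once Clause 2 is removed. Although Clause 3 refers to Clause 5, its operative terms do not depend on Clause 5, so it remains in effect. Clause 6 is a severability clause and preserves every provision that can still be given independent effect. That leaves Clause 3 and Clause 6 in effect. Clause 3 is among the surviving provisions, so the answer is yes.

Yes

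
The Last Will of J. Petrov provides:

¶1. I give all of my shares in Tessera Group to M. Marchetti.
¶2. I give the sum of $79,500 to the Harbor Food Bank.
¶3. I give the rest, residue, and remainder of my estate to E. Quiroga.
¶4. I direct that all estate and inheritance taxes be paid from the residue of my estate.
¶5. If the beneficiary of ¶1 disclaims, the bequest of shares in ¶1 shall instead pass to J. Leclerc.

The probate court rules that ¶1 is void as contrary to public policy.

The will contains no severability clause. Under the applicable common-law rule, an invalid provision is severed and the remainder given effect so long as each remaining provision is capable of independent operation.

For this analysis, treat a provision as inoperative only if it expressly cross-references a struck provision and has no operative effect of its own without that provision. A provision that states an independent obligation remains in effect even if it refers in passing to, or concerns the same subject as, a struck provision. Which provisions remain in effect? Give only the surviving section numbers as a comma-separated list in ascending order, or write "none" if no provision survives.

2, 3, 4

¶1 is struck. ¶5 has no operative effect of its own apart from ¶1 and is therefore inoperative. Under the stated default rule, only provisions that cannot operate independently fall away; the rest are enforced. ¶2, ¶3, and ¶4 remain in effect.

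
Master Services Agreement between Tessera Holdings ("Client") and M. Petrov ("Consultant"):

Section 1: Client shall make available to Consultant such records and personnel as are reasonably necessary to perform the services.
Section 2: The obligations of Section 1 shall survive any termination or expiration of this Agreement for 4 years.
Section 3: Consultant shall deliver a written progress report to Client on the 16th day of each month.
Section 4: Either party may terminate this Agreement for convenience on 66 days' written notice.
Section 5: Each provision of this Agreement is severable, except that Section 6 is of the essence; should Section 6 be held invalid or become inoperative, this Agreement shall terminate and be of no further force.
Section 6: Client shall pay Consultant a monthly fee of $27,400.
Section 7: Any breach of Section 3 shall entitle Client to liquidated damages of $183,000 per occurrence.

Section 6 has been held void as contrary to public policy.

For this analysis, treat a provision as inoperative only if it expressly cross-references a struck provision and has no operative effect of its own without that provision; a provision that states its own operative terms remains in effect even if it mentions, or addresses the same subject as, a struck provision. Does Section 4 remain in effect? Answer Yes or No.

No

Section 6 is struck. No other provision's operative terms depend on Section 6. Section 5 makes Section 6 an essential term, and Section 6 is the provision held invalid; under Section 5, the entire Agreement is therefore void. No provision of the Agreement survives. Section 4 is among the inoperative provisions, so the answer is no.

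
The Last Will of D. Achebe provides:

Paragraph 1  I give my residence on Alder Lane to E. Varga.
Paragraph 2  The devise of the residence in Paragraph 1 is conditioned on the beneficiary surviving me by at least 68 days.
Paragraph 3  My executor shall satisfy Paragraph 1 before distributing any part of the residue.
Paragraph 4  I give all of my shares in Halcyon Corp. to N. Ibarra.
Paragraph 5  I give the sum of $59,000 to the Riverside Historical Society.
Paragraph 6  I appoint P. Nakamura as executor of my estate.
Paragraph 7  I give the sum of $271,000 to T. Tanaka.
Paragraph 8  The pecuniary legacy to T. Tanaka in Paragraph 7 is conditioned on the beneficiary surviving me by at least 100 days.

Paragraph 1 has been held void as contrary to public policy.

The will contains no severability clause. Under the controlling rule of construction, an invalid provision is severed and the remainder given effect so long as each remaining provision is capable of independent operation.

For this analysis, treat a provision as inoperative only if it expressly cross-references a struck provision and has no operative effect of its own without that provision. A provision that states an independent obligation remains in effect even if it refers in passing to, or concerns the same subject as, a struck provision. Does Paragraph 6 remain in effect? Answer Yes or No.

Paragraph 1 is struck. The only function of Paragraph 2 is the survivorship condition on Paragraph 1, so it cannot stand once Paragraph 1 is removed. Paragraph 3 operates only by reference to Paragraph 1, so it falls with Paragraph 1. Under the stated default rule, only provisions that cannot operate independently fall away; the rest are enforced. Paragraph 4, Paragraph 5, Paragraph 6, Paragraph 7, and Paragraph 8 remain in effect. Paragraph 6 is among the surviving provisions, so the answer is yes.

Yes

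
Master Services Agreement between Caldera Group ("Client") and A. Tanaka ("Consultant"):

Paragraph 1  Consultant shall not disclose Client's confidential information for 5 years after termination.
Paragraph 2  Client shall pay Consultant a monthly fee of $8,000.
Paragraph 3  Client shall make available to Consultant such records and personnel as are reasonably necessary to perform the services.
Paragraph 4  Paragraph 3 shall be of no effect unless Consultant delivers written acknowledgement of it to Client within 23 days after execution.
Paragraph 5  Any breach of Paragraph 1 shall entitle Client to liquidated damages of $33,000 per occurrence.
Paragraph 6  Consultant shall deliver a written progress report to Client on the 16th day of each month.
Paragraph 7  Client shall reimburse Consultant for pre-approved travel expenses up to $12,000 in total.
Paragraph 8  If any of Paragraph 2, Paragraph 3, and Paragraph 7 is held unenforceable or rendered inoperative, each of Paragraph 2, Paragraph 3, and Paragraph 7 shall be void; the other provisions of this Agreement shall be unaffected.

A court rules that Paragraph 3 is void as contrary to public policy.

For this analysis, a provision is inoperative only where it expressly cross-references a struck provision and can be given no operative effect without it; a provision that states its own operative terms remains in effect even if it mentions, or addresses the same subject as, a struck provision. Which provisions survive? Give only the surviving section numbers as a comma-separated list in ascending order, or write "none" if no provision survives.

1, 5, 6, 8

Paragraph 3 is struck. Paragraph 4 operates only by reference to Paragraph 3, so it falls with Paragraph 3. Paragraph 8 declares Paragraph 2, Paragraph 3, and Paragraph 7 mutually dependent; since one of them has fallen, all of them are of no effect. That brings down Paragraph 2 and Paragraph 7 as well. The remainder continues in force under Paragraph 8. That leaves Paragraph 1, Paragraph 5, Paragraph 6, and Paragraph 8 in effect.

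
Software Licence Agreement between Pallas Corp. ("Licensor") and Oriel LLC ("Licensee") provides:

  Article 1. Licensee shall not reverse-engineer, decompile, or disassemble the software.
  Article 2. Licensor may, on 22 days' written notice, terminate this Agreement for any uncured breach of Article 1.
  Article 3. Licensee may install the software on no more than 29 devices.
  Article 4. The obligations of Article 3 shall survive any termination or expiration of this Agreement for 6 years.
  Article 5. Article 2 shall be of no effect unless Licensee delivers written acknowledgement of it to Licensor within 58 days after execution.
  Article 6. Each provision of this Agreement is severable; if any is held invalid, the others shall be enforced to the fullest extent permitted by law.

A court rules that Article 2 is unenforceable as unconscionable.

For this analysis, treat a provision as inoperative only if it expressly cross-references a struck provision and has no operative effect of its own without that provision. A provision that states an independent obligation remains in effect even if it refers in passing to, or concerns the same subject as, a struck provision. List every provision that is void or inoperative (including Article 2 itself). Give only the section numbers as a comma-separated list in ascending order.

2, 5

Article 2 is struck. Article 5 operates only by reference to Article 2, so it falls with Article 2. Under the severability clause in Article 6, the remaining provisions continue in force. That leaves Article 1, Article 3, Article 4, and Article 6 in effect.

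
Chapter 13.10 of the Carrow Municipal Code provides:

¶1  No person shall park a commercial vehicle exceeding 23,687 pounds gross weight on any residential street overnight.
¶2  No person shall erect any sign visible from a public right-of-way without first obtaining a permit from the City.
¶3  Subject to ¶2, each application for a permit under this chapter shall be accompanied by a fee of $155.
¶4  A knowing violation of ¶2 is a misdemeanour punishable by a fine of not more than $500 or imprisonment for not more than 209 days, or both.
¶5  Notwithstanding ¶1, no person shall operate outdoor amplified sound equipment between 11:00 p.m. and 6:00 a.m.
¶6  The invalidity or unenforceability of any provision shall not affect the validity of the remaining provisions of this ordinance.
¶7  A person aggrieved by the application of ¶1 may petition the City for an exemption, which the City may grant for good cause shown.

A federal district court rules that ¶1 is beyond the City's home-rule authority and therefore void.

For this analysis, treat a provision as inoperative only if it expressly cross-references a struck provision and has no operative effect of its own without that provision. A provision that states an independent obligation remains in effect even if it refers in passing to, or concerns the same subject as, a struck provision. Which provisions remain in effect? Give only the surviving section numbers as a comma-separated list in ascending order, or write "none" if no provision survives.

2, 3, 4, 5, 6

¶1 is struck. ¶7 has no operative effect of its own apart from ¶1 and is therefore inoperative. ¶5 mentions ¶1 but its own obligation stands independently of ¶1, so ¶5 is not affected. ¶6 is a severability clause and preserves every provision that can still be given independent effect. That leaves ¶2, ¶3, ¶4, ¶5, and ¶6 in effect.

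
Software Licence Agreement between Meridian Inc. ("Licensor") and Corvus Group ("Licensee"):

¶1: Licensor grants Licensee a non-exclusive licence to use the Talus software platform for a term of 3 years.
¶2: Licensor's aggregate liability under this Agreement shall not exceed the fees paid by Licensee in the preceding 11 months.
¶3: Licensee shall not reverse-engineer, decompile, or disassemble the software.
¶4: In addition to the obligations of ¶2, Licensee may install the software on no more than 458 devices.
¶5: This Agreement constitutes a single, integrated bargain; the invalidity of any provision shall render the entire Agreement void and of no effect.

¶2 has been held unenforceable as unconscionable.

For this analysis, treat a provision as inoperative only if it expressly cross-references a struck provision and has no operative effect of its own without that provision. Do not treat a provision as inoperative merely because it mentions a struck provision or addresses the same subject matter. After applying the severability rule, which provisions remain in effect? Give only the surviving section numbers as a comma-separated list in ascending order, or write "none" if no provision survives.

¶2 is struck. Nothing else in the Agreement is defined by reference to ¶2. ¶5 provides that the Agreement is not severable, so the invalidity of any one provision voids the entire Agreement. No provision of the Agreement survives.

none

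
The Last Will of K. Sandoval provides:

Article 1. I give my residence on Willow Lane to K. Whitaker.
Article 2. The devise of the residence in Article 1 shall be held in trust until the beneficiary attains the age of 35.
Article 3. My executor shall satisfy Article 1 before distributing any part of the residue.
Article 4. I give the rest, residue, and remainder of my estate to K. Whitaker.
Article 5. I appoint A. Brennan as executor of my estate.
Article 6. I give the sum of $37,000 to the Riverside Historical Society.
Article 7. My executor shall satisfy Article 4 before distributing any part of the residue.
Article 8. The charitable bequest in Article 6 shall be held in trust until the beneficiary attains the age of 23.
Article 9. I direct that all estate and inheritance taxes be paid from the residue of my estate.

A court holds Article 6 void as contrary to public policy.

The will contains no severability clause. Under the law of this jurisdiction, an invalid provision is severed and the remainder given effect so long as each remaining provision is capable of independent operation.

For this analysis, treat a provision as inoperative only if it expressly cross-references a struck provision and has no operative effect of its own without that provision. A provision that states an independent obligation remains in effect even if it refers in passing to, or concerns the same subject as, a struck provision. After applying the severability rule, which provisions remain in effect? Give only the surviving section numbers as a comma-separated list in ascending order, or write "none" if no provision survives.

1, 2, 3, 4, 5, 7, 9

Article 6 is struck. Article 8 operates only by reference to Article 6, so it falls with Article 6. With no severability clause, the stated default rule severs what cannot stand and enforces each remaining provision that can operate on its own. That leaves Article 1, Article 2, Article 3, Article 4, Article 5, Article 7, and Article 9 in effect.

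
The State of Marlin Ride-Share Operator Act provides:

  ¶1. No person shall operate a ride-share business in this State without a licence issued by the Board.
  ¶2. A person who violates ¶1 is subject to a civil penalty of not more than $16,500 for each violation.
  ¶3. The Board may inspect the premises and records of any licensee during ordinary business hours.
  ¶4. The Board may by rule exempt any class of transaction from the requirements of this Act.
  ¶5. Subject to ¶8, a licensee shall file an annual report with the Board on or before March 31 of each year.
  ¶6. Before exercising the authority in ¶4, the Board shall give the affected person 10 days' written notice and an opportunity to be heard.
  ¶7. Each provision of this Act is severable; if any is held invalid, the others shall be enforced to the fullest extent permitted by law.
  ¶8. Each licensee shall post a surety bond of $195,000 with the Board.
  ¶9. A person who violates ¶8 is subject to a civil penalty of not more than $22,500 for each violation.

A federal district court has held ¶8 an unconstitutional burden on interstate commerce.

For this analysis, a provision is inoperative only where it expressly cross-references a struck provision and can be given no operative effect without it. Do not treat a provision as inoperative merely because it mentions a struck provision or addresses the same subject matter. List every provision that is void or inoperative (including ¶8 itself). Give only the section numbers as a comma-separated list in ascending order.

¶8 is struck. The only function of ¶9 is the civil penalty for violating ¶8, so it cannot stand once ¶8 is removed. ¶5 mentions ¶8 but its own obligation stands independently of ¶8, so ¶5 is not affected. ¶7 is a severability clause and preserves every provision that can still be given independent effect. That leaves ¶1, ¶2, ¶3, ¶4, ¶5, ¶6, and ¶7 in effect.

8, 9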